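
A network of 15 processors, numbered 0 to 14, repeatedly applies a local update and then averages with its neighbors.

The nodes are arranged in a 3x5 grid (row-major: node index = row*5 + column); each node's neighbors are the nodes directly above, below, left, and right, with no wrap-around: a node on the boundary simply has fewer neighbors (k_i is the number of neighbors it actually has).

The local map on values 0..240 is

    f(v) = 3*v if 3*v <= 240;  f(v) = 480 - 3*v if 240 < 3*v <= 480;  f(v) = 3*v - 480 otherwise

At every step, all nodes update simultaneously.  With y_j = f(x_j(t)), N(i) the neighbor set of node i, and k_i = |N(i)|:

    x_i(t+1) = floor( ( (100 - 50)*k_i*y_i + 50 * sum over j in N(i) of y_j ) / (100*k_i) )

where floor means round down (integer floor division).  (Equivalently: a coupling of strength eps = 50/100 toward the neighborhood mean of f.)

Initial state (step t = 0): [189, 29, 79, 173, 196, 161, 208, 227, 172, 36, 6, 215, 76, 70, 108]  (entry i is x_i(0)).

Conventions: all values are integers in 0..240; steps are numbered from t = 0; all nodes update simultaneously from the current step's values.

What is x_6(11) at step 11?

Answer: x_6(11) = 115

Derivation:
t=0: [189, 29, 79, 173, 196, 161, 208, 227, 172, 36, 6, 215, 76, 70, 108]
t=1: [66, 121, 173, 83, 90, 43, 129, 181, 87, 104, 51, 147, 210, 175, 157]
t=2: [160, 113, 88, 193, 204, 138, 90, 94, 172, 157, 118, 85, 99, 85, 57]
t=3: [51, 141, 181, 113, 93, 89, 183, 179, 84, 61, 135, 199, 199, 177, 144]
t=4: [144, 76, 74, 152, 181, 156, 90, 88, 168, 171, 120, 102, 96, 91, 82]
t=5: [84, 194, 189, 63, 45, 69, 183, 189, 72, 70, 106, 174, 195, 178, 177]
t=6: [191, 115, 106, 167, 167, 180, 89, 103, 175, 172, 143, 77, 83, 89, 91]
t=7: [95, 145, 135, 48, 24, 89, 181, 166, 77, 63, 98, 198, 218, 187, 165]
t=8: [162, 78, 72, 135, 119, 180, 80, 76, 169, 147, 174, 127, 122, 110, 75]
t=9: [76, 194, 197, 98, 90, 78, 197, 188, 75, 82, 60, 115, 136, 136, 159]
t=10: [198, 126, 117, 184, 210, 203, 124, 106, 184, 190, 182, 128, 84, 86, 78]
t=11: [114, 109, 120, 94, 115, 112, 115, 148, 104, 121, 89, 115, 194, 200, 195]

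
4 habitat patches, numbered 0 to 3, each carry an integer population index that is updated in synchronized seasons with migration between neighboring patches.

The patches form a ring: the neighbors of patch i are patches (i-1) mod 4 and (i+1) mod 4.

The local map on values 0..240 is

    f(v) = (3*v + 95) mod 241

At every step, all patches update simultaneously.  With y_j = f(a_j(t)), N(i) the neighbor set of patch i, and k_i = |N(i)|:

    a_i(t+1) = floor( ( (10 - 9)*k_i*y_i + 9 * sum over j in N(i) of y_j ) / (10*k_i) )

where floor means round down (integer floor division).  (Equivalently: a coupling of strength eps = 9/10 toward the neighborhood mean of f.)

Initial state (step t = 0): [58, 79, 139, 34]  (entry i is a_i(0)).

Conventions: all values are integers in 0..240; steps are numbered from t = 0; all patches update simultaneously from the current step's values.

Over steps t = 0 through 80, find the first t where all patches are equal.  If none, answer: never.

Simulating step by step:
t=0: [58, 79, 139, 34]  (not all equal)
t=1: [132, 35, 132, 45]  (not all equal)
t=2: [194, 28, 194, 31]  (not all equal)
t=3: [184, 193, 184, 194]  (not all equal)
t=4: [190, 167, 190, 168]  (not all equal)
t=5: [122, 176, 122, 176]  (not all equal)
t=6: [148, 212, 148, 212]  (not all equal)
t=7: [12, 52, 12, 52]  (not all equal)
t=8: [22, 118, 22, 118]  (not all equal)
t=9: [203, 165, 203, 165]  (not all equal)
t=10: [119, 210, 119, 210]  (not all equal)
t=11: [22, 190, 22, 190]  (not all equal)
t=12: [180, 163, 180, 163]  (not all equal)
t=13: [107, 147, 107, 147]  (not all equal)
t=14: [66, 162, 66, 162]  (not all equal)
t=15: [94, 56, 94, 56]  (not all equal)
t=16: [33, 124, 33, 124]  (not all equal)
t=17: [222, 197, 222, 197]  (not all equal)
t=18: [187, 54, 187, 54]  (not all equal)
t=19: [31, 158, 31, 158]  (not all equal)
t=20: [97, 177, 97, 177]  (not all equal)
t=21: [144, 144, 144, 144]  (all equal)

Answer: 21
Key observation: Synchronization is absorbing here: once all patches are equal they stay equal, and step 21 is the first all-equal step.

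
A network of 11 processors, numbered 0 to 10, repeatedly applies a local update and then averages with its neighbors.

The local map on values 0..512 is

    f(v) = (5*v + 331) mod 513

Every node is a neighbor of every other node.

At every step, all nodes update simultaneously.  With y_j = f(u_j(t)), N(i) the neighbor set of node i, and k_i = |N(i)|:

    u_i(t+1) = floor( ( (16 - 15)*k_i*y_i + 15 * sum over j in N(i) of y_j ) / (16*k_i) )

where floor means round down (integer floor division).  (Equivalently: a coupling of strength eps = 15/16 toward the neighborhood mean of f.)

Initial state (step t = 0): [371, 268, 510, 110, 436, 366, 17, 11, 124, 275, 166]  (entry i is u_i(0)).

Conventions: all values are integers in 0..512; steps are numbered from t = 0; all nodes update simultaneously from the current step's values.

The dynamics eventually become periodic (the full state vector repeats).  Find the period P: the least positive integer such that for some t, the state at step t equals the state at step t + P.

Answer: 18
Key observation: The state at step 4, [319, 319, 319, 319, 319, 319, 319, 319, 319, 319, 319], reappears at step 22 — and no state repeats earlier — so the cycle the system enters has period 18.

Derivation:
t=0: [371, 268, 510, 110, 436, 366, 17, 11, 124, 275, 166]
t=1: [282, 282, 277, 275, 272, 283, 273, 274, 273, 281, 282]
t=2: [179, 179, 180, 180, 181, 179, 180, 180, 180, 179, 179]
t=3: [203, 203, 203, 203, 202, 203, 203, 203, 203, 203, 203]
t=4: [319, 319, 319, 319, 319, 319, 319, 319, 319, 319, 319]
t=5: [387, 387, 387, 387, 387, 387, 387, 387, 387, 387, 387]
t=6: [214, 214, 214, 214, 214, 214, 214, 214, 214, 214, 214]
t=7: [375, 375, 375, 375, 375, 375, 375, 375, 375, 375, 375]
t=8: [154, 154, 154, 154, 154, 154, 154, 154, 154, 154, 154]
t=9: [75, 75, 75, 75, 75, 75, 75, 75, 75, 75, 75]
t=10: [193, 193, 193, 193, 193, 193, 193, 193, 193, 193, 193]
t=11: [270, 270, 270, 270, 270, 270, 270, 270, 270, 270, 270]
t=12: [142, 142, 142, 142, 142, 142, 142, 142, 142, 142, 142]
t=13: [15, 15, 15, 15, 15, 15, 15, 15, 15, 15, 15]
t=14: [406, 406, 406, 406, 406, 406, 406, 406, 406, 406, 406]
t=15: [309, 309, 309, 309, 309, 309, 309, 309, 309, 309, 309]
t=16: [337, 337, 337, 337, 337, 337, 337, 337, 337, 337, 337]
t=17: [477, 477, 477, 477, 477, 477, 477, 477, 477, 477, 477]
t=18: [151, 151, 151, 151, 151, 151, 151, 151, 151, 151, 151]
t=19: [60, 60, 60, 60, 60, 60, 60, 60, 60, 60, 60]
t=20: [118, 118, 118, 118, 118, 118, 118, 118, 118, 118, 118]
t=21: [408, 408, 408, 408, 408, 408, 408, 408, 408, 408, 408]
t=22: [319, 319, 319, 319, 319, 319, 319, 319, 319, 319, 319]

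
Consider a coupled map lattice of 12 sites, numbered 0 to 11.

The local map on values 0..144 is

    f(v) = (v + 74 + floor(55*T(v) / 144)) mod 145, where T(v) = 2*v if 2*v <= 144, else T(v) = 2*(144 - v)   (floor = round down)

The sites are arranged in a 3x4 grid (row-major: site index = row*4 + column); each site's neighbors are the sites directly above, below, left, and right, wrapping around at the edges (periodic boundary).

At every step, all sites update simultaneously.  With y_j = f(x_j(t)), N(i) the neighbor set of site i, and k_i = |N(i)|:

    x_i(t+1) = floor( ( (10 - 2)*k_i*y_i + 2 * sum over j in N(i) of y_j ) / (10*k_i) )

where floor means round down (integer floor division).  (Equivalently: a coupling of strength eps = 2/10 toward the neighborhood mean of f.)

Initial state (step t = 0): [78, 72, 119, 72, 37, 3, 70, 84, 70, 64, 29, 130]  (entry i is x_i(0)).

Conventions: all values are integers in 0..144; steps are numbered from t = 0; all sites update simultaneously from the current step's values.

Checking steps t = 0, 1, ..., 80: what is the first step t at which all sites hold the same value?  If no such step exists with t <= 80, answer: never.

Answer: 30
Key observation: Synchronization is absorbing here: once all sites are equal they stay equal, and step 30 is the first all-equal step.

Derivation:
t=0: [78, 72, 119, 72, 37, 3, 70, 84, 70, 64, 29, 130]  (not all equal)
t=1: [60, 57, 68, 57, 123, 77, 58, 62, 56, 48, 111, 69]  (not all equal)
t=2: [34, 30, 46, 31, 62, 52, 35, 39, 29, 19, 59, 47]  (not all equal)
t=3: [127, 114, 29, 117, 51, 36, 118, 129, 114, 100, 39, 30]  (not all equal)
t=4: [65, 71, 116, 72, 31, 120, 76, 69, 65, 70, 132, 117]  (not all equal)
t=5: [48, 54, 64, 56, 112, 68, 57, 55, 48, 53, 68, 63]  (not all equal)
t=6: [16, 25, 39, 27, 57, 45, 31, 28, 17, 24, 45, 37]  (not all equal)
t=7: [100, 112, 132, 122, 40, 25, 116, 119, 101, 104, 32, 128]  (not all equal)
t=8: [66, 67, 72, 67, 130, 111, 72, 70, 66, 69, 117, 71]  (not all equal)
t=9: [46, 48, 55, 47, 65, 63, 56, 52, 46, 51, 63, 53]  (not all equal)
t=10: [11, 15, 25, 12, 38, 37, 27, 21, 12, 19, 36, 21]  (not all equal)
t=11: [95, 102, 117, 97, 134, 134, 122, 112, 98, 109, 132, 110]  (not all equal)
t=12: [61, 63, 65, 61, 68, 69, 67, 65, 62, 64, 69, 64]  (not all equal)
t=13: [36, 40, 43, 36, 46, 48, 46, 43, 38, 41, 48, 41]  (not all equal)
t=14: [131, 122, 18, 116, 22, 18, 9, 11, 120, 16, 11, 15]  (not all equal)
t=15: [70, 72, 99, 71, 106, 102, 91, 92, 72, 98, 94, 95]  (not all equal)
t=16: [53, 56, 61, 54, 62, 62, 60, 59, 56, 61, 61, 60]  (not all equal)
t=17: [23, 28, 34, 25, 36, 37, 34, 32, 28, 35, 35, 33]  (not all equal)
t=18: [116, 124, 131, 119, 134, 137, 133, 130, 124, 134, 134, 130]  (not all equal)
t=19: [66, 68, 68, 67, 69, 70, 69, 69, 68, 69, 69, 68]  (not all equal)
t=20: [45, 48, 48, 47, 49, 51, 50, 49, 48, 49, 49, 48]  (not all equal)
t=21: [9, 13, 13, 11, 14, 17, 16, 14, 12, 14, 14, 13]  (not all equal)
t=22: [90, 96, 96, 93, 97, 102, 101, 97, 95, 98, 98, 96]  (not all equal)
t=23: [60, 61, 61, 60, 61, 62, 61, 61, 61, 61, 61, 61]  (not all equal)
t=24: [34, 36, 35, 34, 36, 37, 36, 35, 35, 36, 36, 35]  (not all equal)
t=25: [133, 136, 135, 133, 136, 138, 136, 135, 135, 137, 136, 135]  (not all equal)
t=26: [70, 70, 70, 70, 70, 71, 70, 70, 70, 70, 70, 70]  (not all equal)
t=27: [52, 52, 52, 52, 52, 53, 52, 52, 52, 52, 52, 52]  (not all equal)
t=28: [20, 20, 20, 20, 20, 21, 20, 20, 20, 20, 20, 20]  (not all equal)
t=29: [109, 109, 109, 109, 109, 110, 109, 109, 109, 109, 109, 109]  (not all equal)
t=30: [64, 64, 64, 64, 64, 64, 64, 64, 64, 64, 64, 64]  (all equal)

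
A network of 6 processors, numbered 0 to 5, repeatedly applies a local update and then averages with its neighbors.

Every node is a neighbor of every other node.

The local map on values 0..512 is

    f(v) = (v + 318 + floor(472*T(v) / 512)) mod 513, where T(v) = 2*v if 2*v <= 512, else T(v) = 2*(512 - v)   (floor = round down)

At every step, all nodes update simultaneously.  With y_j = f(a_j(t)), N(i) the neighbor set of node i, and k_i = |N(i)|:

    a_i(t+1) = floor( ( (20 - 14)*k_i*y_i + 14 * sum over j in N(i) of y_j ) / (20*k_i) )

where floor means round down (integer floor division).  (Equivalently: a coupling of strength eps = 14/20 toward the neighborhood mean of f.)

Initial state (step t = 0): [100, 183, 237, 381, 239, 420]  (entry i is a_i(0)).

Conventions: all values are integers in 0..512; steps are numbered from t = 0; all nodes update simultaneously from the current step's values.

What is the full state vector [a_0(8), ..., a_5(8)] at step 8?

Simulating step by step:
t=0: [100, 183, 237, 381, 239, 420]
t=1: [321, 359, 384, 375, 385, 370]
t=2: [446, 441, 437, 438, 437, 439]
t=3: [376, 377, 377, 377, 377, 377]
t=4: [430, 430, 430, 430, 430, 430]
t=5: [386, 386, 386, 386, 386, 386]
t=6: [423, 423, 423, 423, 423, 423]
t=7: [392, 392, 392, 392, 392, 392]
t=8: [418, 418, 418, 418, 418, 418]

Answer: [418, 418, 418, 418, 418, 418]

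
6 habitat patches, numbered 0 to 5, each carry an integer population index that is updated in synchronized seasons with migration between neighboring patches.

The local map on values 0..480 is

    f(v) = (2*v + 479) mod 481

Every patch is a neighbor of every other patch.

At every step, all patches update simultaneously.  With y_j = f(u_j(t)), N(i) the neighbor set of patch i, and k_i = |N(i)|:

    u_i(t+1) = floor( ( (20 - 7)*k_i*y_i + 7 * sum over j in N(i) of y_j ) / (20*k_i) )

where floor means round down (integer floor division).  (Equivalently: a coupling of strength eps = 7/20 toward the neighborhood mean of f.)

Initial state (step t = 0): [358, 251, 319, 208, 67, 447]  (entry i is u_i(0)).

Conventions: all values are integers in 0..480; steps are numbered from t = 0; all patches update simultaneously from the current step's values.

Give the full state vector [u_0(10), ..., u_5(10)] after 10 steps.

Answer: [194, 252, 115, 269, 114, 267]

Derivation:
t=0: [358, 251, 319, 208, 67, 447]
t=1: [230, 106, 185, 335, 172, 333]
t=2: [388, 244, 335, 230, 320, 228]
t=3: [278, 111, 217, 374, 199, 372]
t=4: [157, 242, 365, 268, 344, 266]
t=5: [241, 61, 203, 91, 179, 89]
t=6: [398, 189, 354, 224, 326, 222]
t=7: [319, 356, 268, 396, 235, 394]
t=8: [196, 239, 137, 285, 377, 283]
t=9: [336, 386, 268, 160, 267, 158]
t=10: [194, 252, 115, 269, 114, 267]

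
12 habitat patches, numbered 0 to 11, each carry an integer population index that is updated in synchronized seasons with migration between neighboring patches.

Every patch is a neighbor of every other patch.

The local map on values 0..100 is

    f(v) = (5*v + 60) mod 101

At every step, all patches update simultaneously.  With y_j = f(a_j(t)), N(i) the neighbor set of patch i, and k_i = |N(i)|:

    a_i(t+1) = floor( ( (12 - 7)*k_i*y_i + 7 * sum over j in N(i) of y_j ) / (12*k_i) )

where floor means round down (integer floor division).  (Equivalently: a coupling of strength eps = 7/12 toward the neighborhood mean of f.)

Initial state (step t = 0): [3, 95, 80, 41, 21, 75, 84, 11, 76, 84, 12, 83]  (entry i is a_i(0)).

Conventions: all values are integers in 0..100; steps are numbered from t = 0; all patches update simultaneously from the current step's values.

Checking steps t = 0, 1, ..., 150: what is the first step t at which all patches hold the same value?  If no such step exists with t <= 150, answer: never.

Answer: 38
Key observation: Synchronization is absorbing here: once all patches are equal they stay equal, and step 38 is the first all-equal step.

Derivation:
t=0: [3, 95, 80, 41, 21, 75, 84, 11, 76, 84, 12, 83]  (not all equal)
t=1: [59, 43, 52, 55, 55, 43, 60, 37, 45, 60, 39, 58]  (not all equal)
t=2: [51, 59, 39, 44, 44, 59, 53, 48, 63, 53, 52, 49]  (not all equal)
t=3: [33, 48, 48, 57, 57, 48, 37, 65, 55, 37, 35, 30]  (not all equal)
t=4: [42, 69, 69, 49, 49, 69, 49, 63, 45, 49, 46, 36]  (not all equal)
t=5: [43, 19, 19, 19, 19, 19, 19, 45, 49, 19, 51, 32]  (not all equal)
t=6: [56, 49, 49, 49, 49, 49, 49, 60, 30, 49, 34, 36]  (not all equal)
t=7: [23, 10, 10, 10, 10, 10, 10, 30, 12, 10, 19, 23]  (not all equal)
t=8: [42, 18, 18, 18, 18, 18, 18, 18, 22, 18, 35, 42]  (not all equal)
t=9: [58, 51, 51, 51, 51, 51, 51, 51, 58, 51, 45, 58]  (not all equal)
t=10: [34, 21, 21, 21, 21, 21, 21, 21, 34, 21, 47, 34]  (not all equal)
t=11: [46, 59, 59, 59, 59, 59, 59, 59, 46, 59, 70, 46]  (not all equal)
t=12: [68, 55, 55, 55, 55, 55, 55, 55, 68, 55, 38, 68]  (not all equal)
t=13: [66, 43, 43, 43, 43, 43, 43, 43, 66, 43, 49, 66]  (not all equal)
t=14: [76, 71, 71, 71, 71, 71, 71, 71, 76, 71, 45, 76]  (not all equal)
t=15: [27, 18, 18, 18, 18, 18, 18, 18, 27, 18, 44, 27]  (not all equal)
t=16: [74, 57, 57, 57, 57, 57, 57, 57, 74, 57, 68, 74]  (not all equal)
t=17: [36, 42, 42, 42, 42, 42, 42, 42, 36, 42, 62, 36]  (not all equal)
t=18: [52, 63, 63, 63, 63, 63, 63, 63, 52, 63, 62, 52]  (not all equal)
t=19: [42, 62, 62, 62, 62, 62, 62, 62, 42, 62, 61, 42]  (not all equal)
t=20: [67, 66, 66, 66, 66, 66, 66, 66, 67, 66, 65, 67]  (not all equal)
t=21: [89, 87, 87, 87, 87, 87, 87, 87, 89, 87, 85, 89]  (not all equal)
t=22: [42, 75, 75, 75, 75, 75, 75, 75, 42, 75, 72, 42]  (not all equal)
t=23: [49, 36, 36, 36, 36, 36, 36, 36, 49, 36, 30, 49]  (not all equal)
t=24: [17, 30, 30, 30, 30, 30, 30, 30, 17, 30, 19, 17]  (not all equal)
t=25: [29, 16, 16, 16, 16, 16, 16, 16, 29, 16, 32, 29]  (not all equal)
t=26: [19, 32, 32, 32, 32, 32, 32, 32, 19, 32, 24, 19]  (not all equal)
t=27: [40, 26, 26, 26, 26, 26, 26, 26, 40, 26, 49, 40]  (not all equal)
t=28: [68, 79, 79, 79, 79, 79, 79, 79, 68, 79, 47, 68]  (not all equal)
t=29: [77, 60, 60, 60, 60, 60, 60, 60, 77, 60, 75, 77]  (not all equal)
t=30: [47, 53, 53, 53, 53, 53, 53, 53, 47, 53, 43, 47]  (not all equal)
t=31: [61, 36, 36, 36, 36, 36, 36, 36, 61, 36, 54, 61]  (not all equal)
t=32: [49, 41, 41, 41, 41, 41, 41, 41, 49, 41, 37, 49]  (not all equal)
t=33: [30, 52, 52, 52, 52, 52, 52, 52, 30, 52, 44, 30]  (not all equal)
t=34: [15, 18, 18, 18, 18, 18, 18, 18, 15, 18, 40, 15]  (not all equal)
t=35: [41, 47, 47, 47, 47, 47, 47, 47, 41, 47, 50, 41]  (not all equal)
t=36: [72, 83, 83, 83, 83, 83, 83, 83, 72, 83, 52, 72]  (not all equal)
t=37: [39, 59, 59, 59, 59, 59, 59, 59, 39, 59, 39, 39]  (not all equal)
t=38: [52, 52, 52, 52, 52, 52, 52, 52, 52, 52, 52, 52]  (all equal)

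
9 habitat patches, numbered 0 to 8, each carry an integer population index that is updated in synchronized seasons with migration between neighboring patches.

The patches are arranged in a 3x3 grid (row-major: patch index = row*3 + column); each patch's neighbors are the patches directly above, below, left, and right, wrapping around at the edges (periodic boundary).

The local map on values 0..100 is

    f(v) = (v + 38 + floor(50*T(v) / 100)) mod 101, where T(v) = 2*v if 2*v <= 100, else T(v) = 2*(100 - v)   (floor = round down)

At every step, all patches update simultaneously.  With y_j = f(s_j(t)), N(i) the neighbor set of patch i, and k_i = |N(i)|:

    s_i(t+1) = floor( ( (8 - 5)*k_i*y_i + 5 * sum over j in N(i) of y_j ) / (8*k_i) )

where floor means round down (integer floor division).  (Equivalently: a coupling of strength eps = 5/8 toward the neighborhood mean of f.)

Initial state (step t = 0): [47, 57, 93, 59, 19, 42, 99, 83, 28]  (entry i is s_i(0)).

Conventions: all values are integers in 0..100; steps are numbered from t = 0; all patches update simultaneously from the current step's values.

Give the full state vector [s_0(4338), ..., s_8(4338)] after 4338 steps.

Answer: [60, 60, 60, 60, 60, 60, 60, 60, 60]
Key observation: The state at step 4, [37, 37, 37, 37, 37, 37, 37, 37, 37], reappears at step 7: the system is in a cycle of period 3 from step 4 on.  Therefore the state at step 4338 equals the state at step 4 + ((4338 - 4) mod 3) = 6, which is [60, 60, 60, 60, 60, 60, 60, 60, 60].

Derivation:
t=0: [47, 57, 93, 59, 19, 42, 99, 83, 28]
t=1: [34, 42, 42, 39, 49, 46, 44, 52, 55]
t=2: [14, 23, 22, 20, 29, 27, 24, 32, 31]
t=3: [76, 69, 84, 82, 75, 90, 70, 57, 78]
t=4: [37, 37, 37, 37, 37, 37, 37, 37, 37]
t=5: [11, 11, 11, 11, 11, 11, 11, 11, 11]
t=6: [60, 60, 60, 60, 60, 60, 60, 60, 60]
t=7: [37, 37, 37, 37, 37, 37, 37, 37, 37]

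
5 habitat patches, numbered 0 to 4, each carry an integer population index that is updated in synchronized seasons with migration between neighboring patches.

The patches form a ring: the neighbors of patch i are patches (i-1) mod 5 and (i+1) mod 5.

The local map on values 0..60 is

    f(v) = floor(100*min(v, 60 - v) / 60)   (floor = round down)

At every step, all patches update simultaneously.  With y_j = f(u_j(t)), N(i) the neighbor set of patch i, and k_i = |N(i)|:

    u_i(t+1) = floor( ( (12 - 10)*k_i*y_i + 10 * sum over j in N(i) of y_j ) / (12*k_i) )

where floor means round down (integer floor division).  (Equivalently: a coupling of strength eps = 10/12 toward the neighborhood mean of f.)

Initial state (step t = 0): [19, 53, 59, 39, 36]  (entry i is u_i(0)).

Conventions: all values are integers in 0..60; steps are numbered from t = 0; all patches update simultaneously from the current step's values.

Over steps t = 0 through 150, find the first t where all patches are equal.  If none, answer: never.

Answer: never
Key observation: The state at step 14 reappears at step 17 — the system is in a cycle of period 3 from step 14 on.  No step 0..17 is synchronized, and the cycle repeats forever, so no step up to 150 (or ever) has all patches equal.

Derivation:
t=0: [19, 53, 59, 39, 36]  (not all equal)
t=1: [26, 15, 19, 22, 34]  (not all equal)
t=2: [35, 35, 30, 36, 40]  (not all equal)
t=3: [37, 44, 42, 41, 39]  (not all equal)
t=4: [31, 32, 28, 32, 34]  (not all equal)
t=5: [45, 46, 46, 44, 46]  (not all equal)
t=6: [23, 23, 24, 23, 25]  (not all equal)
t=7: [39, 38, 38, 40, 38]  (not all equal)
t=8: [35, 35, 34, 35, 34]  (not all equal)
t=9: [41, 41, 41, 42, 41]  (not all equal)
t=10: [31, 31, 30, 30, 30]  (not all equal)
t=11: [48, 48, 49, 50, 49]  (not all equal)
t=12: [19, 19, 18, 17, 18]  (not all equal)
t=13: [30, 30, 29, 29, 29]  (not all equal)
t=14: [49, 49, 48, 48, 48]  (not all equal)
t=15: [18, 18, 19, 20, 19]  (not all equal)
t=16: [30, 30, 31, 31, 31]  (not all equal)
t=17: [49, 49, 48, 48, 48]  (not all equal)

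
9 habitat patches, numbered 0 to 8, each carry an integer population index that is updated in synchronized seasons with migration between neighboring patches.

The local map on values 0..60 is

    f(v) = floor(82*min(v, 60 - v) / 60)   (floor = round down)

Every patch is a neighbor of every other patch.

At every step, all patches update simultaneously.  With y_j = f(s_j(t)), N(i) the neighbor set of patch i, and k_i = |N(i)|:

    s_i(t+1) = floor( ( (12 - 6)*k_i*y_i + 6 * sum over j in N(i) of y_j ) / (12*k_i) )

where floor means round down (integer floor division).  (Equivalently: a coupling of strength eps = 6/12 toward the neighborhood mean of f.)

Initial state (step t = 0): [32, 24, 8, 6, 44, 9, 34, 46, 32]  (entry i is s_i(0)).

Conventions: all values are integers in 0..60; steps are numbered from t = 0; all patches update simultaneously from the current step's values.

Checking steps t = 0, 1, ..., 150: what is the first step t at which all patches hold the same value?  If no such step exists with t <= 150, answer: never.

Answer: 8
Key observation: Synchronization is absorbing here: once all patches are equal they stay equal, and step 8 is the first all-equal step.

Derivation:
t=0: [32, 24, 8, 6, 44, 9, 34, 46, 32]  (not all equal)
t=1: [29, 27, 17, 16, 22, 18, 28, 21, 29]  (not all equal)
t=2: [34, 33, 27, 26, 30, 27, 34, 29, 34]  (not all equal)
t=3: [35, 36, 36, 35, 38, 36, 35, 37, 35]  (not all equal)
t=4: [33, 32, 32, 33, 31, 32, 33, 31, 33]  (not all equal)
t=5: [36, 37, 37, 36, 38, 37, 36, 38, 36]  (not all equal)
t=6: [31, 31, 31, 31, 30, 31, 31, 30, 31]  (not all equal)
t=7: [39, 39, 39, 39, 40, 39, 39, 40, 39]  (not all equal)
t=8: [27, 27, 27, 27, 27, 27, 27, 27, 27]  (all equal)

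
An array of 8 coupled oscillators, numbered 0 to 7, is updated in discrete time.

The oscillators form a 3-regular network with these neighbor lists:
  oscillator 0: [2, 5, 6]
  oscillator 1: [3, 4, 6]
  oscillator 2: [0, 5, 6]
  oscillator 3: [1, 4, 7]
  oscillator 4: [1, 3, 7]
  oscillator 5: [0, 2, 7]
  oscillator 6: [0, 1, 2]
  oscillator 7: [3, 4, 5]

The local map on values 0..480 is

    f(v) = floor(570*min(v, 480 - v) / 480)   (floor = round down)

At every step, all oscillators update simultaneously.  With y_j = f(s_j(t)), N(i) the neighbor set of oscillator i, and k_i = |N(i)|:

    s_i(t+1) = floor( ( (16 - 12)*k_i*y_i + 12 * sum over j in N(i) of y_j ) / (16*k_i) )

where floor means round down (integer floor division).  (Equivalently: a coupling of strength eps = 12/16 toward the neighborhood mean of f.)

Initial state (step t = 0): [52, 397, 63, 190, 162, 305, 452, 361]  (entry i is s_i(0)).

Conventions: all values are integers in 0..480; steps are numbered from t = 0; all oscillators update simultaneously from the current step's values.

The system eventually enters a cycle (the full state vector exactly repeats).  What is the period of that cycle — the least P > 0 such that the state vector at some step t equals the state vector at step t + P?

Answer: 4
Key observation: The state at step 17, [281, 281, 281, 281, 281, 281, 281, 281], reappears at step 21 — and no state repeats earlier — so the cycle the system enters has period 4.

Derivation:
t=0: [52, 397, 63, 190, 162, 305, 452, 361]
t=1: [93, 137, 93, 164, 164, 120, 66, 191]
t=2: [110, 157, 110, 194, 194, 147, 115, 189]
t=3: [142, 195, 142, 217, 217, 164, 145, 214]
t=4: [175, 229, 175, 249, 249, 196, 184, 240]
t=5: [216, 259, 216, 276, 276, 232, 225, 266]
t=6: [263, 253, 263, 250, 250, 260, 260, 253]
t=7: [259, 269, 259, 271, 271, 261, 261, 269]
t=8: [261, 251, 261, 249, 249, 258, 258, 251]
t=9: [261, 270, 261, 272, 272, 263, 263, 270]
t=10: [258, 250, 258, 248, 248, 256, 256, 250]
t=11: [264, 272, 264, 274, 274, 266, 266, 272]
t=12: [255, 247, 255, 245, 245, 253, 253, 247]
t=13: [268, 275, 268, 277, 277, 269, 269, 275]
t=14: [250, 243, 250, 242, 242, 248, 248, 243]
t=15: [274, 280, 274, 281, 281, 275, 275, 280]
t=16: [243, 238, 243, 236, 236, 242, 242, 238]
t=17: [281, 281, 281, 281, 281, 281, 281, 281]
t=18: [236, 236, 236, 236, 236, 236, 236, 236]
t=19: [280, 280, 280, 280, 280, 280, 280, 280]
t=20: [237, 237, 237, 237, 237, 237, 237, 237]
t=21: [281, 281, 281, 281, 281, 281, 281, 281]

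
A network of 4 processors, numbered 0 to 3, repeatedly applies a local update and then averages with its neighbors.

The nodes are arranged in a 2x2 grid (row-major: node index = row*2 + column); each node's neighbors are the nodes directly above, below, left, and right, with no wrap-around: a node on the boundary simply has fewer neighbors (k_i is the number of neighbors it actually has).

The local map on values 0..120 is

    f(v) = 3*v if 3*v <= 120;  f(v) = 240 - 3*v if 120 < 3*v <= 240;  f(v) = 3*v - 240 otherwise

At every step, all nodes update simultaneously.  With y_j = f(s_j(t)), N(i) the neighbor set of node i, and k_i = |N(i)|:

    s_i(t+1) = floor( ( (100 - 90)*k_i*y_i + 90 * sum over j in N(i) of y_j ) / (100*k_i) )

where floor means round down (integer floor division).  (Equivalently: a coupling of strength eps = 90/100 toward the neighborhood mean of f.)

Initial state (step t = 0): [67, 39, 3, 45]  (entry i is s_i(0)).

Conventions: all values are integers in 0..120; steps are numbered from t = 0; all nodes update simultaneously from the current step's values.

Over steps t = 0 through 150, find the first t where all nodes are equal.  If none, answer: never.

Answer: 12
Key observation: Synchronization is absorbing here: once all nodes are equal they stay equal, and step 12 is the first all-equal step.

Derivation:
t=0: [67, 39, 3, 45]  (not all equal)
t=1: [60, 76, 65, 67]  (not all equal)
t=2: [31, 45, 49, 29]  (not all equal)
t=3: [98, 91, 90, 97]  (not all equal)
t=4: [33, 50, 50, 33]  (not all equal)
t=5: [90, 98, 98, 90]  (not all equal)
t=6: [51, 32, 32, 51]  (not all equal)
t=7: [95, 87, 87, 95]  (not all equal)
t=8: [23, 42, 42, 23]  (not all equal)
t=9: [109, 73, 73, 109]  (not all equal)
t=10: [27, 80, 80, 27]  (not all equal)
t=11: [8, 72, 72, 8]  (not all equal)
t=12: [24, 24, 24, 24]  (all equal)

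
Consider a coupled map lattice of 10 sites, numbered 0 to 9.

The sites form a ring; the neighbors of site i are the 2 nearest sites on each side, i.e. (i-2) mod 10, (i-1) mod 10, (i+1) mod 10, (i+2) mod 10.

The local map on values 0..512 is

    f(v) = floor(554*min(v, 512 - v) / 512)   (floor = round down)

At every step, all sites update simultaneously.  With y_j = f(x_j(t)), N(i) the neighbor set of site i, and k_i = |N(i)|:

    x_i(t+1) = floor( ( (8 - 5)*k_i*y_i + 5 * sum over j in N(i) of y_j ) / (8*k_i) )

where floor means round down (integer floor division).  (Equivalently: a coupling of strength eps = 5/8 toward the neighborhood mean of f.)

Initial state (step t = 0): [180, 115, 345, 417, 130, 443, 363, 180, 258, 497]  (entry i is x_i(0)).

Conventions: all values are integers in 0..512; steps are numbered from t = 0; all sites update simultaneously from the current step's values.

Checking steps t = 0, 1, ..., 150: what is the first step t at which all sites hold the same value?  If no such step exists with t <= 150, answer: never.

Simulating step by step:
t=0: [180, 115, 345, 417, 130, 443, 363, 180, 258, 497]  (not all equal)
t=1: [165, 123, 155, 119, 133, 121, 166, 154, 191, 128]  (not all equal)
t=2: [167, 145, 153, 137, 148, 145, 167, 164, 180, 158]  (not all equal)
t=3: [174, 162, 162, 155, 161, 162, 174, 175, 183, 174]  (not all equal)
t=4: [185, 177, 175, 171, 175, 177, 185, 187, 191, 187]  (not all equal)
t=5: [198, 192, 190, 188, 190, 192, 198, 200, 202, 200]  (not all equal)
t=6: [212, 208, 206, 204, 206, 208, 212, 214, 216, 214]  (not all equal)
t=7: [228, 225, 223, 222, 223, 225, 228, 230, 231, 230]  (not all equal)
t=8: [245, 243, 241, 241, 241, 243, 245, 247, 247, 247]  (not all equal)
t=9: [264, 262, 261, 260, 261, 262, 264, 265, 266, 265]  (not all equal)
t=10: [268, 269, 270, 271, 270, 269, 268, 267, 266, 267]  (not all equal)
t=11: [263, 262, 261, 260, 261, 262, 263, 264, 265, 264]  (not all equal)
t=12: [269, 270, 270, 271, 270, 270, 269, 268, 267, 268]  (not all equal)
t=13: [262, 261, 261, 260, 261, 261, 262, 263, 263, 263]  (not all equal)
t=14: [270, 270, 271, 271, 271, 270, 270, 269, 269, 269]  (not all equal)
t=15: [261, 260, 260, 260, 260, 260, 261, 261, 261, 261]  (not all equal)
t=16: [271, 271, 271, 272, 271, 271, 271, 271, 271, 271]  (not all equal)
t=17: [260, 259, 259, 259, 259, 259, 260, 260, 260, 260]  (not all equal)
t=18: [272, 272, 272, 273, 272, 272, 272, 272, 272, 272]  (not all equal)
t=19: [259, 258, 258, 258, 258, 258, 259, 259, 259, 259]  (not all equal)
t=20: [273, 273, 273, 274, 273, 273, 273, 273, 273, 273]  (not all equal)
t=21: [258, 257, 257, 257, 257, 257, 258, 258, 258, 258]  (not all equal)
t=22: [274, 274, 274, 275, 274, 274, 274, 274, 274, 274]  (not all equal)
t=23: [257, 256, 256, 256, 256, 256, 257, 257, 257, 257]  (not all equal)
t=24: [275, 276, 276, 277, 276, 276, 275, 275, 275, 275]  (not all equal)
t=25: [255, 255, 255, 254, 255, 255, 255, 255, 256, 255]  (not all equal)
t=26: [275, 274, 274, 274, 274, 274, 275, 275, 275, 275]  (not all equal)
t=27: [256, 256, 256, 257, 256, 256, 256, 256, 256, 256]  (not all equal)
t=28: [277, 276, 276, 276, 276, 276, 277, 277, 277, 277]  (not all equal)
t=29: [254, 254, 254, 255, 254, 254, 254, 254, 254, 254]  (not all equal)
t=30: [274, 274, 274, 274, 274, 274, 274, 274, 274, 274]  (all equal)

Answer: 30
Key observation: Synchronization is absorbing here: once all sites are equal they stay equal, and step 30 is the first all-equal step.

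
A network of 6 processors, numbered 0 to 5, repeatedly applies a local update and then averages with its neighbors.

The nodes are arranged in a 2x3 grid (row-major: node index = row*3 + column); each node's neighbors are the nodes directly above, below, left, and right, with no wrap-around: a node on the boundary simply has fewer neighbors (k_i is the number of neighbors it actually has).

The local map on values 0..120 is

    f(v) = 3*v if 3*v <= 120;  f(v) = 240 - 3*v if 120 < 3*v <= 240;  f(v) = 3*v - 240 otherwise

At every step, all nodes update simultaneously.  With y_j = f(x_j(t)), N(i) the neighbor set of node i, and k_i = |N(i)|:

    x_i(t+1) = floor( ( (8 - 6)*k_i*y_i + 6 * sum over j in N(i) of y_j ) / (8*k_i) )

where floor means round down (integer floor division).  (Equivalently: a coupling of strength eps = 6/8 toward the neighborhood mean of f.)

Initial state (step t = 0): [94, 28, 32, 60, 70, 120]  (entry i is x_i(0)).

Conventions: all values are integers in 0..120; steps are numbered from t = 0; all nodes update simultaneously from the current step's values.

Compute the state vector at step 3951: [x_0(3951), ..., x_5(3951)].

Simulating step by step:
t=0: [94, 28, 32, 60, 70, 120]
t=1: [64, 63, 100, 42, 73, 77]
t=2: [73, 45, 37, 54, 48, 32]
t=3: [73, 83, 103, 63, 93, 101]
t=4: [27, 34, 44, 35, 40, 56]
t=5: [97, 102, 92, 101, 99, 103]
t=6: [61, 52, 59, 56, 63, 52]
t=7: [72, 63, 78, 58, 72, 63]
t=8: [49, 26, 39, 34, 48, 24]
t=9: [90, 96, 85, 96, 87, 97]
t=10: [43, 28, 40, 31, 42, 26]
t=11: [94, 107, 90, 107, 92, 107]
t=12: [71, 47, 68, 49, 69, 45]
t=13: [78, 48, 85, 45, 82, 52]
t=14: [76, 30, 71, 30, 72, 28]
t=15: [70, 38, 72, 36, 72, 40]
t=16: [90, 48, 93, 47, 91, 48]
t=17: [80, 49, 81, 48, 81, 51]
t=18: [70, 24, 68, 25, 69, 24]
t=19: [62, 42, 63, 42, 63, 43]
t=20: [99, 67, 97, 67, 97, 66]
t=21: [43, 49, 43, 50, 42, 48]
t=22: [96, 107, 98, 106, 98, 108]
t=23: [71, 59, 75, 57, 74, 61]
t=24: [56, 30, 48, 34, 51, 26]
t=25: [90, 86, 87, 85, 89, 88]
t=26: [19, 24, 21, 25, 21, 24]
t=27: [69, 63, 69, 63, 70, 65]
t=28: [46, 36, 44, 36, 44, 34]
t=29: [106, 106, 105, 105, 106, 106]
t=30: [76, 77, 77, 77, 77, 76]
t=31: [9, 9, 10, 10, 9, 9]
t=32: [28, 27, 27, 27, 27, 28]
t=33: [81, 81, 82, 82, 81, 81]
t=34: [4, 3, 3, 3, 3, 4]
t=35: [9, 9, 10, 10, 9, 9]

Answer: [9, 9, 10, 10, 9, 9]
Key observation: The state at step 31, [9, 9, 10, 10, 9, 9], reappears at step 35: the system is in a cycle of period 4 from step 31 on.  Therefore the state at step 3951 equals the state at step 31 + ((3951 - 31) mod 4) = 31, which is [9, 9, 10, 10, 9, 9].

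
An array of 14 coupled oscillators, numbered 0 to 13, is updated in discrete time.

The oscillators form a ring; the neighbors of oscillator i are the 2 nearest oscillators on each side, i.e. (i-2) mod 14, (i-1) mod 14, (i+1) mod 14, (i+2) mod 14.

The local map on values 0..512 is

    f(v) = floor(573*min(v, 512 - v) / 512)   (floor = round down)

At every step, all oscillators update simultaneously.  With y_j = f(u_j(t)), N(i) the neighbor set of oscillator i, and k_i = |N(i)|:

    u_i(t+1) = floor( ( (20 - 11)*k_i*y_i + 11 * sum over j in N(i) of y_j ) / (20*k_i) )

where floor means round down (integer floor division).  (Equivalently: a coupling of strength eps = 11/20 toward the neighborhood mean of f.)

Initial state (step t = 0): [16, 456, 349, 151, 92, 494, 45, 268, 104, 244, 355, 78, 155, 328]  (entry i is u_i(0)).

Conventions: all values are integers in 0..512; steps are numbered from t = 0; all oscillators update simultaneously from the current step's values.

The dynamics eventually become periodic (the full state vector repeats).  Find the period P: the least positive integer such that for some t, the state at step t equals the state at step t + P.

Simulating step by step:
t=0: [16, 456, 349, 151, 92, 494, 45, 268, 104, 244, 355, 78, 155, 328]
t=1: [93, 106, 129, 125, 103, 90, 92, 185, 158, 212, 167, 152, 144, 138]
t=2: [126, 127, 130, 128, 118, 122, 128, 177, 179, 208, 186, 177, 156, 145]
t=3: [149, 145, 141, 140, 137, 145, 155, 186, 197, 214, 204, 195, 175, 162]
t=4: [170, 163, 158, 157, 157, 167, 180, 202, 215, 227, 222, 214, 196, 183]
t=5: [192, 184, 178, 177, 180, 190, 204, 222, 235, 245, 242, 234, 219, 205]
t=6: [217, 207, 202, 201, 205, 215, 229, 245, 258, 266, 264, 257, 244, 230]
t=7: [244, 234, 229, 228, 233, 243, 256, 268, 276, 277, 278, 277, 268, 257]
t=8: [270, 264, 259, 258, 263, 269, 275, 271, 267, 263, 263, 266, 271, 275]
t=9: [271, 276, 279, 280, 276, 272, 269, 270, 273, 275, 275, 273, 270, 269]
t=10: [267, 264, 262, 261, 264, 266, 268, 268, 267, 266, 266, 267, 268, 269]
t=11: [274, 276, 277, 278, 276, 275, 273, 273, 274, 274, 274, 273, 273, 272]
t=12: [265, 264, 262, 262, 263, 264, 266, 266, 266, 266, 266, 266, 266, 266]
t=13: [276, 277, 278, 278, 277, 276, 275, 275, 275, 275, 275, 275, 275, 275]
t=14: [263, 262, 261, 261, 262, 263, 264, 264, 265, 265, 265, 265, 264, 264]
t=15: [278, 278, 279, 279, 278, 278, 277, 276, 276, 276, 276, 276, 276, 277]
t=16: [261, 260, 260, 260, 260, 261, 262, 263, 263, 264, 264, 263, 263, 262]
t=17: [280, 281, 281, 281, 281, 280, 279, 278, 277, 277, 277, 277, 278, 279]
t=18: [259, 258, 258, 258, 258, 259, 260, 260, 261, 261, 261, 261, 260, 260]
t=19: [283, 283, 283, 283, 283, 283, 282, 281, 280, 280, 280, 280, 281, 282]
t=20: [256, 256, 256, 256, 256, 256, 257, 257, 258, 258, 258, 258, 257, 257]
t=21: [285, 285, 286, 286, 285, 285, 285, 284, 284, 284, 284, 284, 284, 285]
t=22: [253, 253, 252, 252, 253, 253, 254, 254, 254, 255, 255, 254, 254, 254]
t=23: [283, 282, 282, 282, 282, 283, 283, 284, 284, 284, 284, 284, 284, 283]
t=24: [256, 256, 256, 256, 256, 256, 255, 255, 255, 255, 255, 255, 255, 255]
t=25: [285, 285, 286, 286, 285, 285, 285, 285, 285, 285, 285, 285, 285, 285]
t=26: [253, 253, 252, 252, 253, 253, 254, 254, 254, 254, 254, 254, 254, 254]
t=27: [283, 282, 282, 282, 282, 283, 283, 283, 284, 284, 284, 284, 283, 283]
t=28: [256, 256, 256, 256, 256, 256, 256, 255, 255, 255, 255, 255, 255, 256]
t=29: [285, 286, 286, 286, 286, 285, 285, 285, 285, 285, 285, 285, 285, 285]
t=30: [253, 252, 252, 252, 252, 253, 253, 254, 254, 254, 254, 254, 254, 253]
t=31: [282, 282, 282, 282, 282, 282, 283, 283, 283, 284, 284, 283, 283, 283]
t=32: [256, 256, 257, 257, 256, 256, 256, 256, 255, 255, 255, 255, 256, 256]
t=33: [285, 285, 285, 285, 285, 285, 285, 285, 285, 285, 285, 285, 285, 285]
t=34: [254, 254, 254, 254, 254, 254, 254, 254, 254, 254, 254, 254, 254, 254]
t=35: [284, 284, 284, 284, 284, 284, 284, 284, 284, 284, 284, 284, 284, 284]
t=36: [255, 255, 255, 255, 255, 255, 255, 255, 255, 255, 255, 255, 255, 255]
t=37: [285, 285, 285, 285, 285, 285, 285, 285, 285, 285, 285, 285, 285, 285]

Answer: 4
Key observation: The state at step 33, [285, 285, 285, 285, 285, 285, 285, 285, 285, 285, 285, 285, 285, 285], reappears at step 37 — and no state repeats earlier — so the cycle the system enters has period 4.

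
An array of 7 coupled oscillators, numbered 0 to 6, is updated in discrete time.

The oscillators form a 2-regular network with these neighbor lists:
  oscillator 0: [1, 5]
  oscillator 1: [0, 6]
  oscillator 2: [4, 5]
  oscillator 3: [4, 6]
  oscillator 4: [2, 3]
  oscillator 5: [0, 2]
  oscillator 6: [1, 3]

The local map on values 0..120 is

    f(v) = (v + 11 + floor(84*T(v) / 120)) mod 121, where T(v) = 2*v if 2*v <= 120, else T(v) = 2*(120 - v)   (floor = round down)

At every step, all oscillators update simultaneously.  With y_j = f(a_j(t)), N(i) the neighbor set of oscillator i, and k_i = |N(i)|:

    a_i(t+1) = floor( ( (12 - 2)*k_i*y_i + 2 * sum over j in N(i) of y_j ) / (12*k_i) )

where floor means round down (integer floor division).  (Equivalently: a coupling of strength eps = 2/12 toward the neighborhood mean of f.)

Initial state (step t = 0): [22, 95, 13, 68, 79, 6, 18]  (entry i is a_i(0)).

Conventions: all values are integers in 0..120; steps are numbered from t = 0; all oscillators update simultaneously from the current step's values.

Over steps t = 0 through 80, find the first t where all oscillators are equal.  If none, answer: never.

Answer: never
Key observation: The state at step 25 reappears at step 27 — the system is in a cycle of period 2 from step 25 on.  No step 0..27 is synchronized, and the cycle repeats forever, so no step up to 80 (or ever) has all oscillators equal.

Derivation:
t=0: [22, 95, 13, 68, 79, 6, 18]  (not all equal)
t=1: [56, 26, 39, 31, 27, 29, 49]  (not all equal)
t=2: [32, 63, 99, 77, 78, 77, 19]  (not all equal)
t=3: [77, 38, 19, 29, 25, 31, 51]  (not all equal)
t=4: [38, 88, 59, 73, 70, 77, 25]  (not all equal)
t=5: [89, 32, 30, 31, 29, 33, 63]  (not all equal)
t=6: [33, 77, 83, 80, 80, 83, 41]  (not all equal)
t=7: [79, 39, 24, 32, 25, 29, 95]  (not all equal)
t=8: [37, 90, 69, 80, 72, 74, 32]  (not all equal)
t=9: [86, 33, 29, 31, 28, 34, 76]  (not all equal)
t=10: [34, 79, 80, 79, 78, 85, 37]  (not all equal)
t=11: [80, 37, 25, 32, 26, 29, 86]  (not all equal)
t=12: [36, 86, 71, 80, 74, 74, 34]  (not all equal)
t=13: [85, 34, 28, 31, 27, 33, 80]  (not all equal)
t=14: [35, 80, 78, 79, 76, 83, 36]  (not all equal)
t=15: [83, 37, 25, 32, 26, 30, 85]  (not all equal)
t=16: [35, 86, 72, 80, 74, 77, 35]  (not all equal)
t=17: [83, 35, 28, 31, 27, 32, 83]  (not all equal)
t=18: [35, 83, 78, 79, 76, 81, 35]  (not all equal)
t=19: [83, 35, 26, 31, 26, 30, 83]  (not all equal)
t=20: [34, 83, 73, 78, 74, 77, 35]  (not all equal)
t=21: [80, 35, 27, 31, 27, 32, 83]  (not all equal)
t=22: [36, 83, 76, 79, 75, 80, 35]  (not all equal)
t=23: [85, 36, 27, 31, 27, 32, 83]  (not all equal)
t=24: [35, 84, 76, 79, 75, 80, 35]  (not all equal)
t=25: [83, 35, 27, 31, 27, 31, 83]  (not all equal)
t=26: [35, 83, 75, 79, 75, 79, 35]  (not all equal)
t=27: [83, 35, 27, 31, 27, 31, 83]  (not all equal)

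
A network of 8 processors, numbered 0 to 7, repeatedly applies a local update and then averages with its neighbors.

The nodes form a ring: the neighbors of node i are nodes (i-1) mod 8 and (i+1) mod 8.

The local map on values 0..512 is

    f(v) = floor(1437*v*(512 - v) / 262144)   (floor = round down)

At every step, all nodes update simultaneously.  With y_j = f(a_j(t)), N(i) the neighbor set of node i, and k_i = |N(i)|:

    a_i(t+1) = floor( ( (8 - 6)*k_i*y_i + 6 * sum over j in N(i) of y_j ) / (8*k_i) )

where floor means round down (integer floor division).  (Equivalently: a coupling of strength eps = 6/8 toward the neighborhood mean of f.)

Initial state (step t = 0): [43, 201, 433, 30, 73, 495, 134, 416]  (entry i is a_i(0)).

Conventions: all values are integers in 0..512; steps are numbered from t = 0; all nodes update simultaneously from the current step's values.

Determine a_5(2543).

Simulating step by step:
t=0: [43, 201, 433, 30, 73, 495, 134, 416]
t=1: [237, 196, 204, 155, 90, 181, 168, 199]
t=2: [344, 347, 326, 282, 288, 278, 329, 337]
t=3: [317, 321, 333, 345, 354, 345, 337, 323]
t=4: [335, 333, 325, 315, 312, 314, 324, 331]
t=5: [326, 328, 333, 338, 340, 338, 333, 328]
t=6: [330, 329, 326, 322, 321, 322, 326, 329]
t=7: [329, 330, 332, 334, 335, 334, 332, 330]
t=8: [329, 328, 327, 325, 325, 325, 327, 328]
t=9: [330, 330, 331, 332, 333, 332, 331, 330]
t=10: [329, 328, 328, 327, 326, 327, 328, 328]
t=11: [330, 330, 330, 331, 331, 331, 330, 330]
t=12: [329, 329, 328, 328, 328, 328, 328, 329]
t=13: [330, 330, 330, 330, 330, 330, 330, 330]
t=14: [329, 329, 329, 329, 329, 329, 329, 329]
t=15: [330, 330, 330, 330, 330, 330, 330, 330]

Answer: a_5(2543) = 330
Key observation: The state at step 13, [330, 330, 330, 330, 330, 330, 330, 330], reappears at step 15: the system is in a cycle of period 2 from step 13 on.  Therefore the state at step 2543 equals the state at step 13 + ((2543 - 13) mod 2) = 13, which is [330, 330, 330, 330, 330, 330, 330, 330].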